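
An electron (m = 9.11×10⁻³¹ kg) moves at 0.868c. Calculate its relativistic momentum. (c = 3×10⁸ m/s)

γ = 1/√(1 - 0.868²) = 2.0138
v = 0.868 × 3×10⁸ = 2.604×10⁸ m/s
p = γmv = 2.0138 × 9.11×10⁻³¹ × 2.604×10⁸ = 4.777×10⁻²² kg·m/s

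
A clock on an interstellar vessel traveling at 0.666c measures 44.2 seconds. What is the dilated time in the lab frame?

Proper time Δt₀ = 44.2 seconds
γ = 1/√(1 - 0.666²) = 1.3406
Δt = γΔt₀ = 1.3406 × 44.2 = 59.25 seconds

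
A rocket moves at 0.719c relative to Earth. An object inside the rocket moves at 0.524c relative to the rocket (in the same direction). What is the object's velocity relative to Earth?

u = (u' + v)/(1 + u'v/c²)
Numerator: 0.524 + 0.719 = 1.243
Denominator: 1 + 0.376756 = 1.376756
u = 1.243/1.376756 = 0.9028c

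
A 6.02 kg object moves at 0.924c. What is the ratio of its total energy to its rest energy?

E = γmc², E₀ = mc²
E/E₀ = γ = 1/√(1 - 0.924²) = 2.615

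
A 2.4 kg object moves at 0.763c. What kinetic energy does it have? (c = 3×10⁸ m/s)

γ = 1/√(1 - 0.763²) = 1.547
γ - 1 = 0.5470
KE = (γ-1)mc² = 0.5470 × 2.4 × (3×10⁸)² = 1.182×10¹⁷ J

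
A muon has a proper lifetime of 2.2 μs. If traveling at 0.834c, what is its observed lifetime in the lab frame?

Proper lifetime τ₀ = 2.2 μs
γ = 1/√(1 - 0.834²) = 1.8124
τ = γτ₀ = 1.8124 × 2.2 μs = 3.987 μs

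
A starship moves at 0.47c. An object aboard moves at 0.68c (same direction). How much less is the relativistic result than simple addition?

Classical: u' + v = 0.68 + 0.47 = 1.15c
Relativistic: u = (0.68 + 0.47)/(1 + 0.3196) = 1.15/1.3196 = 0.8715c
Difference: 1.15 - 0.8715 = 0.2785c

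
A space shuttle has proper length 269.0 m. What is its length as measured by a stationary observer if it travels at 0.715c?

Proper length L₀ = 269.0 m
γ = 1/√(1 - 0.715²) = 1.430
L = L₀/γ = 269.0/1.430 = 188.1 m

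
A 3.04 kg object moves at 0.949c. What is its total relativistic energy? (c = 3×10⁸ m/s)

γ = 1/√(1 - 0.949²) = 3.1718
mc² = 3.04 × (3×10⁸)² = 2.736×10¹⁷ J
E = γmc² = 3.1718 × 2.736×10¹⁷ = 8.678×10¹⁷ J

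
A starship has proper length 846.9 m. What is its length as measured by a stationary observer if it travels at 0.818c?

Proper length L₀ = 846.9 m
γ = 1/√(1 - 0.818²) = 1.73847
L = L₀/γ = 846.9/1.73847 = 487.2 m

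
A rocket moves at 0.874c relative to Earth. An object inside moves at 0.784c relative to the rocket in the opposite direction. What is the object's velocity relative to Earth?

Object's velocity in rocket frame is u' = -0.784c
u = (u' + v)/(1 + u'v/c²) = (v - 0.784)/(1 - 0.784·v/c²)
Numerator: 0.874 - 0.784 = 0.09
Denominator: 1 - 0.685216 = 0.314784
u = 0.09/0.314784 = 0.2859c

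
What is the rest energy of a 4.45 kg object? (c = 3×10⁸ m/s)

c² = (3×10⁸)² = 9.000×10¹⁶ m²/s²
E₀ = mc² = 4.45 × 9.000×10¹⁶ = 4.005×10¹⁷ J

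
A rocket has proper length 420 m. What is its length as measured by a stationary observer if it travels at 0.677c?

Proper length L₀ = 420 m
γ = 1/√(1 - 0.677²) = 1.359
L = L₀/γ = 420/1.359 = 309.1 m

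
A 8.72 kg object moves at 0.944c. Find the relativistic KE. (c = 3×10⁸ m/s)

γ = 1/√(1 - 0.944²) = 3.031
γ - 1 = 2.031
KE = (γ-1)mc² = 2.031 × 8.72 × (3×10⁸)² = 1.594×10¹⁸ J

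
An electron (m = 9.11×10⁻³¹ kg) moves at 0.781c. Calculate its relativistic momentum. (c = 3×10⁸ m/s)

γ = 1/√(1 - 0.781²) = 1.6012
v = 0.781 × 3×10⁸ = 2.343×10⁸ m/s
p = γmv = 1.6012 × 9.11×10⁻³¹ × 2.343×10⁸ = 3.418×10⁻²² kg·m/s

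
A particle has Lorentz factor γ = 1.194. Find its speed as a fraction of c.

From γ = 1/√(1 - v²/c²):
1/γ² = 1/1.194² = 0.7014
v²/c² = 1 - 0.7014 = 0.2986
v/c = √(0.2986) = 0.5464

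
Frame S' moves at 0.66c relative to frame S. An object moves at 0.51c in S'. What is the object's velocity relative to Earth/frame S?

u = (u' + v)/(1 + u'v/c²)
Numerator: 0.51 + 0.66 = 1.17
Denominator: 1 + 0.3366 = 1.3366
u = 1.17/1.3366 = 0.8754c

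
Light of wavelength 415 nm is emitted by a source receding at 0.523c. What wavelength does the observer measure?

β = 0.523
Wavelength Doppler factor = √(1.523/0.477) = √(3.19287) = 1.78686
λ_obs = 415 × 1.78686 = 741.5 nm (redshift)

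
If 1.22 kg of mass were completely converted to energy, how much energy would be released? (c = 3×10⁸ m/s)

Using E = mc²:
c² = (3×10⁸)² = 9×10¹⁶ m²/s²
E = 1.22 × 9×10¹⁶ = 1.098×10¹⁷ J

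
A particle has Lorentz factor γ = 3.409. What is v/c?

From γ = 1/√(1 - v²/c²):
1/γ² = 1/3.409² = 0.08605
v²/c² = 1 - 0.08605 = 0.9140
v/c = √(0.9140) = 0.9560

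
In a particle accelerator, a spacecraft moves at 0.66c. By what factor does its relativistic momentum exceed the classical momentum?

p_rel = γmv, p_class = mv
Ratio = γ = 1/√(1 - 0.66²)
= 1/√(0.5644) = 1.331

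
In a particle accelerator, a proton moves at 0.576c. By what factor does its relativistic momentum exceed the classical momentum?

p_rel = γmv, p_class = mv
Ratio = γ = 1/√(1 - 0.576²)
= 1/√(0.668224) = 1.223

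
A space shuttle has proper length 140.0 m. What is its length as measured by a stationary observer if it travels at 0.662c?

Proper length L₀ = 140.0 m
γ = 1/√(1 - 0.662²) = 1.334
L = L₀/γ = 140.0/1.334 = 104.9 m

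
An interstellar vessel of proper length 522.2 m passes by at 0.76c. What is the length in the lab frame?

Proper length L₀ = 522.2 m
γ = 1/√(1 - 0.76²) = 1.5386
L = L₀/γ = 522.2/1.5386 = 339.4 m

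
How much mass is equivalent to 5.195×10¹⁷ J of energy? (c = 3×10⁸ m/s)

From E = mc², we get m = E/c²
c² = (3×10⁸)² = 9×10¹⁶ m²/s²
m = 5.195×10¹⁷ / 9×10¹⁶ = 5.772 kg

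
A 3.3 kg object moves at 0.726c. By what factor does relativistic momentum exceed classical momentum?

p_rel = γmv, p_class = mv
Ratio = γ = 1/√(1 - 0.726²) = 1.454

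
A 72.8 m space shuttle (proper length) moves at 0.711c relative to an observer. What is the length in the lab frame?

Proper length L₀ = 72.8 m
γ = 1/√(1 - 0.711²) = 1.4221
L = L₀/γ = 72.8/1.4221 = 51.19 m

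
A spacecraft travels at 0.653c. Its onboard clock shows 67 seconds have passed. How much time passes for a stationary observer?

Proper time Δt₀ = 67 seconds
γ = 1/√(1 - 0.653²) = 1.3204
Δt = γΔt₀ = 1.3204 × 67 = 88.47 seconds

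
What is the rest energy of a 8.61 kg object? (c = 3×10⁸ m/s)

c² = (3×10⁸)² = 9.000×10¹⁶ m²/s²
E₀ = mc² = 8.61 × 9.000×10¹⁶ = 7.749×10¹⁷ J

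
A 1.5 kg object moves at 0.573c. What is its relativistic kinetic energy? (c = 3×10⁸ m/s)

γ = 1/√(1 - 0.573²) = 1.22017
γ - 1 = 0.22017
KE = (γ-1)mc² = 0.22017 × 1.5 × (3×10⁸)² = 2.972×10¹⁶ J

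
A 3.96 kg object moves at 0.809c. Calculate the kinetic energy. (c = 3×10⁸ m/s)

γ = 1/√(1 - 0.809²) = 1.7012
γ - 1 = 0.7012
KE = (γ-1)mc² = 0.7012 × 3.96 × (3×10⁸)² = 2.499×10¹⁷ J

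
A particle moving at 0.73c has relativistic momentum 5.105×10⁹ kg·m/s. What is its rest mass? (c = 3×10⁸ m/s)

γ = 1/√(1 - 0.73²) = 1.463
v = 0.73 × 3×10⁸ = 2.190×10⁸ m/s
m = p/(γv) = 5.105×10⁹/(1.463 × 2.190×10⁸) = 15.93 kg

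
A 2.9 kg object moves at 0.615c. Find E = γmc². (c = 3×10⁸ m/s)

γ = 1/√(1 - 0.615²) = 1.2682
mc² = 2.9 × (3×10⁸)² = 2.610×10¹⁷ J
E = γmc² = 1.2682 × 2.610×10¹⁷ = 3.310×10¹⁷ J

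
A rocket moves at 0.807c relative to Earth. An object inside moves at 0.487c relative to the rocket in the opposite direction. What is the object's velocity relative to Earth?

Object's velocity in rocket frame is u' = -0.487c
u = (u' + v)/(1 + u'v/c²) = (v - 0.487)/(1 - 0.487·v/c²)
Numerator: 0.807 - 0.487 = 0.32
Denominator: 1 - 0.393009 = 0.606991
u = 0.32/0.606991 = 0.5272c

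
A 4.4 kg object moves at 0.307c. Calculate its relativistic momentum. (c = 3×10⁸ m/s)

γ = 1/√(1 - 0.307²) = 1.0507
v = 0.307 × 3×10⁸ = 9.210×10⁷ m/s
p = γmv = 1.0507 × 4.4 × 9.210×10⁷ = 4.258×10⁸ kg·m/s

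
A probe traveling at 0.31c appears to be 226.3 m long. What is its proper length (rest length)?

Contracted length L = 226.3 m
γ = 1/√(1 - 0.31²) = 1.0518
L₀ = γL = 1.0518 × 226.3 = 238.0 m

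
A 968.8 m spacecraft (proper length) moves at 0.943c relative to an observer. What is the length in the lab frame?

Proper length L₀ = 968.8 m
γ = 1/√(1 - 0.943²) = 3.005
L = L₀/γ = 968.8/3.005 = 322.4 m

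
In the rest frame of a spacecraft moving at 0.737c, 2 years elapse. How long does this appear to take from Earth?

Proper time Δt₀ = 2 years
γ = 1/√(1 - 0.737²) = 1.4795
Δt = γΔt₀ = 1.4795 × 2 = 2.959 years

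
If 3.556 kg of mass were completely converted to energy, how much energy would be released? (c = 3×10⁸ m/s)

Using E = mc²:
c² = (3×10⁸)² = 9×10¹⁶ m²/s²
E = 3.556 × 9×10¹⁶ = 3.200×10¹⁷ J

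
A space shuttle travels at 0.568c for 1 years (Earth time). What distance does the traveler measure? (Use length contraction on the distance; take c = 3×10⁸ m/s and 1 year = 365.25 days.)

Earth distance: d = v × t = 0.568c × 1 yr = 5.377×10¹⁵ m
γ = 1.215
d' = d/γ = 5.377×10¹⁵/1.215 = 4.426×10¹⁵ m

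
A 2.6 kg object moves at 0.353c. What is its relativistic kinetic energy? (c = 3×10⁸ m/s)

γ = 1/√(1 - 0.353²) = 1.06881
γ - 1 = 0.06881
KE = (γ-1)mc² = 0.06881 × 2.6 × (3×10⁸)² = 1.610×10¹⁶ J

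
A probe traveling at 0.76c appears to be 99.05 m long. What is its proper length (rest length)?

Contracted length L = 99.05 m
γ = 1/√(1 - 0.76²) = 1.539
L₀ = γL = 1.539 × 99.05 = 152.4 m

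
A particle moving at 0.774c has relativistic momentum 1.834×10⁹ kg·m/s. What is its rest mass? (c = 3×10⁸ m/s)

γ = 1/√(1 - 0.774²) = 1.5793
v = 0.774 × 3×10⁸ = 2.322×10⁸ m/s
m = p/(γv) = 1.834×10⁹/(1.5793 × 2.322×10⁸) = 5.001 kg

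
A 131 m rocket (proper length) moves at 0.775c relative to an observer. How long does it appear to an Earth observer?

Proper length L₀ = 131 m
γ = 1/√(1 - 0.775²) = 1.5824
L = L₀/γ = 131/1.5824 = 82.79 m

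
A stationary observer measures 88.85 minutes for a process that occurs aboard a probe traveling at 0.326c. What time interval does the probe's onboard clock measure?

Dilated time Δt = 88.85 minutes
γ = 1/√(1 - 0.326²) = 1.0578
Δt₀ = Δt/γ = 88.85/1.0578 = 84.00 minutes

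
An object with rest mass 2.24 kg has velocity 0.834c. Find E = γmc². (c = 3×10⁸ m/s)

γ = 1/√(1 - 0.834²) = 1.8124
mc² = 2.24 × (3×10⁸)² = 2.016×10¹⁷ J
E = γmc² = 1.8124 × 2.016×10¹⁷ = 3.654×10¹⁷ J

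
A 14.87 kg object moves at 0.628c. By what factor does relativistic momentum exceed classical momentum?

p_rel = γmv, p_class = mv
Ratio = γ = 1/√(1 - 0.628²) = 1.285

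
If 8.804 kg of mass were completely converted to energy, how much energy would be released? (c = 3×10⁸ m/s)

Using E = mc²:
c² = (3×10⁸)² = 9×10¹⁶ m²/s²
E = 8.804 × 9×10¹⁶ = 7.924×10¹⁷ J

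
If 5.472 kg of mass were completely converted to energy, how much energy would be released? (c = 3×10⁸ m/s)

Using E = mc²:
c² = (3×10⁸)² = 9×10¹⁶ m²/s²
E = 5.472 × 9×10¹⁶ = 4.925×10¹⁷ J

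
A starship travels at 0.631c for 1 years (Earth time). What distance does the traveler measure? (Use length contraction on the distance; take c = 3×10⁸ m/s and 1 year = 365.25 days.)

Earth distance: d = v × t = 0.631c × 1 yr = 5.97385×10¹⁵ m
γ = 1.28902
d' = d/γ = 5.97385×10¹⁵/1.28902 = 4.634×10¹⁵ m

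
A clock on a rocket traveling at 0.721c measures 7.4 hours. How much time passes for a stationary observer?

Proper time Δt₀ = 7.4 hours
γ = 1/√(1 - 0.721²) = 1.443
Δt = γΔt₀ = 1.443 × 7.4 = 10.68 hours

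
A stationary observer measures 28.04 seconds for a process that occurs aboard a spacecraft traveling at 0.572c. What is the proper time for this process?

Dilated time Δt = 28.04 seconds
γ = 1/√(1 - 0.572²) = 1.219
Δt₀ = Δt/γ = 28.04/1.219 = 23.00 seconds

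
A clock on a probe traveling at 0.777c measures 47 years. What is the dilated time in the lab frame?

Proper time Δt₀ = 47 years
γ = 1/√(1 - 0.777²) = 1.5886
Δt = γΔt₀ = 1.5886 × 47 = 74.66 years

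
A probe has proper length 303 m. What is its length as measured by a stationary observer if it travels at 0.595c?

Proper length L₀ = 303 m
γ = 1/√(1 - 0.595²) = 1.2442
L = L₀/γ = 303/1.2442 = 243.5 m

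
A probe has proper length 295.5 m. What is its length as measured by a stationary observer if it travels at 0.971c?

Proper length L₀ = 295.5 m
γ = 1/√(1 - 0.971²) = 4.1827
L = L₀/γ = 295.5/4.1827 = 70.65 m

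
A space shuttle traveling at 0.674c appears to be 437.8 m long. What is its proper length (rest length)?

Contracted length L = 437.8 m
γ = 1/√(1 - 0.674²) = 1.3537
L₀ = γL = 1.3537 × 437.8 = 592.6 m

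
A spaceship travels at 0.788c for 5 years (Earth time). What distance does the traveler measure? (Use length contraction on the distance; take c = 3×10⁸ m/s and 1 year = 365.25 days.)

Earth distance: d = v × t = 0.788c × 5 yr = 3.730×10¹⁶ m
γ = 1.624
d' = d/γ = 3.730×10¹⁶/1.624 = 2.297×10¹⁶ m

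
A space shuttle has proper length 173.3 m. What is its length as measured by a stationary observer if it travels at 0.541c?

Proper length L₀ = 173.3 m
γ = 1/√(1 - 0.541²) = 1.18903
L = L₀/γ = 173.3/1.18903 = 145.7 m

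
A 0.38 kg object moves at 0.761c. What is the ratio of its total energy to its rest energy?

E = γmc², E₀ = mc²
E/E₀ = γ = 1/√(1 - 0.761²) = 1.541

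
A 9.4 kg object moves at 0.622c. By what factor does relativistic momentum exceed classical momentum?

p_rel = γmv, p_class = mv
Ratio = γ = 1/√(1 - 0.622²) = 1.277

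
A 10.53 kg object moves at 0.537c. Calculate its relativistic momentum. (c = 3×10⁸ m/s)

γ = 1/√(1 - 0.537²) = 1.1854
v = 0.537 × 3×10⁸ = 1.611×10⁸ m/s
p = γmv = 1.1854 × 10.53 × 1.611×10⁸ = 2.011×10⁹ kg·m/s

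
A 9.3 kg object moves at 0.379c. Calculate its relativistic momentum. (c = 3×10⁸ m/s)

γ = 1/√(1 - 0.379²) = 1.081
v = 0.379 × 3×10⁸ = 1.137×10⁸ m/s
p = γmv = 1.081 × 9.3 × 1.137×10⁸ = 1.143×10⁹ kg·m/s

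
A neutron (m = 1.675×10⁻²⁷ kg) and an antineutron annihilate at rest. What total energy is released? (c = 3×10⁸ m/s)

Both particles have the same rest mass, so total mass = 2m
E = 2m·c² = 2 × 1.675×10⁻²⁷ × (3×10⁸)²
= 2 × 1.675×10⁻²⁷ × 9×10¹⁶
= 3.015×10⁻¹⁰ J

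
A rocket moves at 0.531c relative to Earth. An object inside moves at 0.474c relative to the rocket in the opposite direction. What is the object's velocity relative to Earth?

Object's velocity in rocket frame is u' = -0.474c
u = (u' + v)/(1 + u'v/c²) = (v - 0.474)/(1 - 0.474·v/c²)
Numerator: 0.531 - 0.474 = 0.057
Denominator: 1 - 0.251694 = 0.748306
u = 0.057/0.748306 = 0.07617c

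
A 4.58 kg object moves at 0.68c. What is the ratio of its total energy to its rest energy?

E = γmc², E₀ = mc²
E/E₀ = γ = 1/√(1 - 0.68²) = 1.364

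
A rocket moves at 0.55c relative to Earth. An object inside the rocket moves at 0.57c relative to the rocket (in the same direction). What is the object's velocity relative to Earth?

u = (u' + v)/(1 + u'v/c²)
Numerator: 0.57 + 0.55 = 1.12
Denominator: 1 + 0.3135 = 1.3135
u = 1.12/1.3135 = 0.8527c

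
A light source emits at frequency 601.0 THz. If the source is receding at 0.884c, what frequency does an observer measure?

β = v/c = 0.884
(1-β)/(1+β) = 0.116/1.884 = 0.06157
Doppler factor = √(0.06157) = 0.2481
f_obs = 601.0 × 0.2481 = 149.1 THz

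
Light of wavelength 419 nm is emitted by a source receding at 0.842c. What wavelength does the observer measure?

β = 0.842
Wavelength Doppler factor = √(1.842/0.158) = √(11.658) = 3.4144
λ_obs = 419 × 3.4144 = 1431 nm (redshift)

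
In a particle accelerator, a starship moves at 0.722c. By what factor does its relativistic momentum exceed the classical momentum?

p_rel = γmv, p_class = mv
Ratio = γ = 1/√(1 - 0.722²)
= 1/√(0.478716) = 1.445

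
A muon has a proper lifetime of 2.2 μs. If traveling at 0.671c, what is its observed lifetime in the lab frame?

Proper lifetime τ₀ = 2.2 μs
γ = 1/√(1 - 0.671²) = 1.3487
τ = γτ₀ = 1.3487 × 2.2 μs = 2.967 μs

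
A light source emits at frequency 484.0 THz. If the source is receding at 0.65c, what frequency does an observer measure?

β = v/c = 0.65
(1-β)/(1+β) = 0.35/1.65 = 0.21212
Doppler factor = √(0.21212) = 0.4606
f_obs = 484.0 × 0.4606 = 222.9 THz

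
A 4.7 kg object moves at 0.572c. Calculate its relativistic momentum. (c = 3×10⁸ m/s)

γ = 1/√(1 - 0.572²) = 1.21914
v = 0.572 × 3×10⁸ = 1.716×10⁸ m/s
p = γmv = 1.21914 × 4.7 × 1.716×10⁸ = 9.833×10⁸ kg·m/s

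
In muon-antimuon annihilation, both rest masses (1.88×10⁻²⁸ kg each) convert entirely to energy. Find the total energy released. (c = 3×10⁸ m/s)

Both particles have the same rest mass, so total mass = 2m
E = 2m·c² = 2 × 1.88×10⁻²⁸ × (3×10⁸)²
= 2 × 1.88×10⁻²⁸ × 9×10¹⁶
= 3.384×10⁻¹¹ J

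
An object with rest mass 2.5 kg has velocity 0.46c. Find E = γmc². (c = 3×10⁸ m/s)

γ = 1/√(1 - 0.46²) = 1.126
mc² = 2.5 × (3×10⁸)² = 2.250×10¹⁷ J
E = γmc² = 1.126 × 2.250×10¹⁷ = 2.534×10¹⁷ J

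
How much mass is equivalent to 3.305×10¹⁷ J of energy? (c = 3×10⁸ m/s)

From E = mc², we get m = E/c²
c² = (3×10⁸)² = 9×10¹⁶ m²/s²
m = 3.305×10¹⁷ / 9×10¹⁶ = 3.672 kg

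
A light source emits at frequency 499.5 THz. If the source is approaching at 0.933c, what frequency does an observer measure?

β = v/c = 0.933
(1+β)/(1-β) = 1.933/0.067 = 28.85
Doppler factor = √(28.85) = 5.371
f_obs = 499.5 × 5.371 = 2683 THz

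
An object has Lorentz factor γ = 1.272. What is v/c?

From γ = 1/√(1 - v²/c²):
1/γ² = 1/1.272² = 0.6181
v²/c² = 1 - 0.6181 = 0.3819
v/c = √(0.3819) = 0.6180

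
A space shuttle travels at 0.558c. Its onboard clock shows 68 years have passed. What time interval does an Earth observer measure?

Proper time Δt₀ = 68 years
γ = 1/√(1 - 0.558²) = 1.205
Δt = γΔt₀ = 1.205 × 68 = 81.94 years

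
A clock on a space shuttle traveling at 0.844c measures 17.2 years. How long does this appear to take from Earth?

Proper time Δt₀ = 17.2 years
γ = 1/√(1 - 0.844²) = 1.8645
Δt = γΔt₀ = 1.8645 × 17.2 = 32.07 years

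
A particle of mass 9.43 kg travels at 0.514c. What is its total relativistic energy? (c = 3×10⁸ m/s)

γ = 1/√(1 - 0.514²) = 1.1658
mc² = 9.43 × (3×10⁸)² = 8.487×10¹⁷ J
E = γmc² = 1.1658 × 8.487×10¹⁷ = 9.894×10¹⁷ J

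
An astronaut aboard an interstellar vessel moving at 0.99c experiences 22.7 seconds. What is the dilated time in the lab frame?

Proper time Δt₀ = 22.7 seconds
γ = 1/√(1 - 0.99²) = 7.089
Δt = γΔt₀ = 7.089 × 22.7 = 160.9 seconds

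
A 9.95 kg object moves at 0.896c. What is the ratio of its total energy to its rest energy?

E = γmc², E₀ = mc²
E/E₀ = γ = 1/√(1 - 0.896²) = 2.252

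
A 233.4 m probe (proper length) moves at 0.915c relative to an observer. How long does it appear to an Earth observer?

Proper length L₀ = 233.4 m
γ = 1/√(1 - 0.915²) = 2.4786
L = L₀/γ = 233.4/2.4786 = 94.17 m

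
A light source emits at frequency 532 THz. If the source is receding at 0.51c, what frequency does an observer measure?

β = v/c = 0.51
(1-β)/(1+β) = 0.49/1.51 = 0.324503
Doppler factor = √(0.324503) = 0.5697
f_obs = 532 × 0.5697 = 303.1 THz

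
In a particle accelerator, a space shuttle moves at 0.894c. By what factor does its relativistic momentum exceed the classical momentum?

p_rel = γmv, p_class = mv
Ratio = γ = 1/√(1 - 0.894²)
= 1/√(0.200764) = 2.232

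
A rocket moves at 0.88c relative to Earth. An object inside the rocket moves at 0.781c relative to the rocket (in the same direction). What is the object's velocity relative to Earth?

u = (u' + v)/(1 + u'v/c²)
Numerator: 0.781 + 0.88 = 1.661
Denominator: 1 + 0.68728 = 1.68728
u = 1.661/1.68728 = 0.9844c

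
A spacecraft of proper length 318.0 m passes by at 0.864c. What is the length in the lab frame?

Proper length L₀ = 318.0 m
γ = 1/√(1 - 0.864²) = 1.986
L = L₀/γ = 318.0/1.986 = 160.1 m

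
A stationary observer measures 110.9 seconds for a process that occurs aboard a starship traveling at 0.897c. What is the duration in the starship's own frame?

Dilated time Δt = 110.9 seconds
γ = 1/√(1 - 0.897²) = 2.2623
Δt₀ = Δt/γ = 110.9/2.2623 = 49.02 seconds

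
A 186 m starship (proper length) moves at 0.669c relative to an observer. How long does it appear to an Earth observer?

Proper length L₀ = 186 m
γ = 1/√(1 - 0.669²) = 1.3454
L = L₀/γ = 186/1.3454 = 138.2 m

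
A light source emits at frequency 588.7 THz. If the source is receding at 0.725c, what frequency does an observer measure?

β = v/c = 0.725
(1-β)/(1+β) = 0.275/1.725 = 0.15942
Doppler factor = √(0.15942) = 0.3993
f_obs = 588.7 × 0.3993 = 235.1 THz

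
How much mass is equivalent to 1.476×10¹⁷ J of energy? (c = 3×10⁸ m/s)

From E = mc², we get m = E/c²
c² = (3×10⁸)² = 9×10¹⁶ m²/s²
m = 1.476×10¹⁷ / 9×10¹⁶ = 1.640 kg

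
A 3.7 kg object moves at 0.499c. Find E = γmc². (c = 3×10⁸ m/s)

γ = 1/√(1 - 0.499²) = 1.154
mc² = 3.7 × (3×10⁸)² = 3.330×10¹⁷ J
E = γmc² = 1.154 × 3.330×10¹⁷ = 3.843×10¹⁷ J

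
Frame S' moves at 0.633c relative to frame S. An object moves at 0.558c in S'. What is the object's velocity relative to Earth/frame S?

u = (u' + v)/(1 + u'v/c²)
Numerator: 0.558 + 0.633 = 1.191
Denominator: 1 + 0.353214 = 1.353214
u = 1.191/1.353214 = 0.8801c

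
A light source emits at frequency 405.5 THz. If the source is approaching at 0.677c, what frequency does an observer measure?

β = v/c = 0.677
(1+β)/(1-β) = 1.677/0.323 = 5.192
Doppler factor = √(5.192) = 2.2786
f_obs = 405.5 × 2.2786 = 924.0 THz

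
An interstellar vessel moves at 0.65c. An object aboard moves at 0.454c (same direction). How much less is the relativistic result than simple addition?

Classical: u' + v = 0.454 + 0.65 = 1.104c
Relativistic: u = (0.454 + 0.65)/(1 + 0.2951) = 1.104/1.2951 = 0.8524c
Difference: 1.104 - 0.8524 = 0.2516c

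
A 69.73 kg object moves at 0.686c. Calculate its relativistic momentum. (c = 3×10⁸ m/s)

γ = 1/√(1 - 0.686²) = 1.374
v = 0.686 × 3×10⁸ = 2.058×10⁸ m/s
p = γmv = 1.374 × 69.73 × 2.058×10⁸ = 1.972×10¹⁰ kg·m/s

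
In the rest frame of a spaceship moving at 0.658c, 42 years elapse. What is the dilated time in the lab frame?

Proper time Δt₀ = 42 years
γ = 1/√(1 - 0.658²) = 1.328
Δt = γΔt₀ = 1.328 × 42 = 55.78 years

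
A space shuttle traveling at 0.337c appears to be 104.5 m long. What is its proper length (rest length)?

Contracted length L = 104.5 m
γ = 1/√(1 - 0.337²) = 1.062
L₀ = γL = 1.062 × 104.5 = 111.0 m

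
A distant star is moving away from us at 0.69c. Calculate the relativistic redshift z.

β = 0.69
(1+β)/(1-β) = 1.69/0.31 = 5.452
√(5.452) = 2.335
z = 2.335 - 1 = 1.335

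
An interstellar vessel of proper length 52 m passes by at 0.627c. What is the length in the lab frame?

Proper length L₀ = 52 m
γ = 1/√(1 - 0.627²) = 1.2837
L = L₀/γ = 52/1.2837 = 40.51 m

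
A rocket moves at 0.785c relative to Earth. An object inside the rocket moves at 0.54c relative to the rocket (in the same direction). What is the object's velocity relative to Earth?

u = (u' + v)/(1 + u'v/c²)
Numerator: 0.54 + 0.785 = 1.325
Denominator: 1 + 0.4239 = 1.4239
u = 1.325/1.4239 = 0.9305c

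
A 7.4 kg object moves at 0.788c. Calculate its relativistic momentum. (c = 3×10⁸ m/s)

γ = 1/√(1 - 0.788²) = 1.624
v = 0.788 × 3×10⁸ = 2.364×10⁸ m/s
p = γmv = 1.624 × 7.4 × 2.364×10⁸ = 2.841×10⁹ kg·m/s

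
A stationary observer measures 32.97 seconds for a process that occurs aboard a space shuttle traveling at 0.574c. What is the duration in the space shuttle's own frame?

Dilated time Δt = 32.97 seconds
γ = 1/√(1 - 0.574²) = 1.221
Δt₀ = Δt/γ = 32.97/1.221 = 27.00 seconds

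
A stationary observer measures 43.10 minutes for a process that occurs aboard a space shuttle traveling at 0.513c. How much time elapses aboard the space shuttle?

Dilated time Δt = 43.10 minutes
γ = 1/√(1 - 0.513²) = 1.165
Δt₀ = Δt/γ = 43.10/1.165 = 37.00 minutes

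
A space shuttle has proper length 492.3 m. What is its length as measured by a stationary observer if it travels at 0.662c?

Proper length L₀ = 492.3 m
γ = 1/√(1 - 0.662²) = 1.334
L = L₀/γ = 492.3/1.334 = 369.0 m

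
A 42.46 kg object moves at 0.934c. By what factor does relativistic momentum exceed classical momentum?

p_rel = γmv, p_class = mv
Ratio = γ = 1/√(1 - 0.934²) = 2.799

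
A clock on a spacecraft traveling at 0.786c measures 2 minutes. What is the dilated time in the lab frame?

Proper time Δt₀ = 2 minutes
γ = 1/√(1 - 0.786²) = 1.6175
Δt = γΔt₀ = 1.6175 × 2 = 3.235 minutes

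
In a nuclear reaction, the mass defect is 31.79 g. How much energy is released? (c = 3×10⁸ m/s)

Convert mass defect: Δm = 31.79 g = 0.03179 kg
E = Δm·c² = 0.03179 × (3×10⁸)²
= 0.03179 × 9×10¹⁶ = 2.861×10¹⁵ J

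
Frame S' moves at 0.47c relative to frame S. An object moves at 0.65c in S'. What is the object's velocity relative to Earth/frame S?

u = (u' + v)/(1 + u'v/c²)
Numerator: 0.65 + 0.47 = 1.12
Denominator: 1 + 0.3055 = 1.3055
u = 1.12/1.3055 = 0.8579c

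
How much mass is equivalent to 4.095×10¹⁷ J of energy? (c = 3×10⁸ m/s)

From E = mc², we get m = E/c²
c² = (3×10⁸)² = 9×10¹⁶ m²/s²
m = 4.095×10¹⁷ / 9×10¹⁶ = 4.550 kg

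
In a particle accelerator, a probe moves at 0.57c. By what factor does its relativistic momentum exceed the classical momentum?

p_rel = γmv, p_class = mv
Ratio = γ = 1/√(1 - 0.57²)
= 1/√(0.6751) = 1.217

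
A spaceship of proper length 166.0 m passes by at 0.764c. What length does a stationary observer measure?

Proper length L₀ = 166.0 m
γ = 1/√(1 - 0.764²) = 1.550
L = L₀/γ = 166.0/1.550 = 107.1 m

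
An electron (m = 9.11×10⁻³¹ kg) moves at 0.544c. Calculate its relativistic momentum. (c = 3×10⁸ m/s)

γ = 1/√(1 - 0.544²) = 1.192
v = 0.544 × 3×10⁸ = 1.632×10⁸ m/s
p = γmv = 1.192 × 9.11×10⁻³¹ × 1.632×10⁸ = 1.772×10⁻²² kg·m/s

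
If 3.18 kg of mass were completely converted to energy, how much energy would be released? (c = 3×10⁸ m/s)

Using E = mc²:
c² = (3×10⁸)² = 9×10¹⁶ m²/s²
E = 3.18 × 9×10¹⁶ = 2.862×10¹⁷ J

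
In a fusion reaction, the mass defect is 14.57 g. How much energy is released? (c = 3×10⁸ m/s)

Convert mass defect: Δm = 14.57 g = 0.01457 kg
E = Δm·c² = 0.01457 × (3×10⁸)²
= 0.01457 × 9×10¹⁶ = 1.311×10¹⁵ J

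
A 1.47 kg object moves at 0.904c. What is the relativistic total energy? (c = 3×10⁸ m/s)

γ = 1/√(1 - 0.904²) = 2.339004
mc² = 1.47 × (3×10⁸)² = 1.323×10¹⁷ J
E = γmc² = 2.339004 × 1.323×10¹⁷ = 3.095×10¹⁷ J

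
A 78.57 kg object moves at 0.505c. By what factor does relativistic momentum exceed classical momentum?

p_rel = γmv, p_class = mv
Ratio = γ = 1/√(1 - 0.505²) = 1.159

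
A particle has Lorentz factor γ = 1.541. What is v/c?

From γ = 1/√(1 - v²/c²):
1/γ² = 1/1.541² = 0.42111
v²/c² = 1 - 0.42111 = 0.57889
v/c = √(0.57889) = 0.7608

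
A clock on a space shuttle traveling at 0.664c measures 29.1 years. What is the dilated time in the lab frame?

Proper time Δt₀ = 29.1 years
γ = 1/√(1 - 0.664²) = 1.3374
Δt = γΔt₀ = 1.3374 × 29.1 = 38.92 years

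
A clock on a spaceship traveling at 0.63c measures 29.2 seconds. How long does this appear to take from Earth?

Proper time Δt₀ = 29.2 seconds
γ = 1/√(1 - 0.63²) = 1.2877
Δt = γΔt₀ = 1.2877 × 29.2 = 37.60 seconds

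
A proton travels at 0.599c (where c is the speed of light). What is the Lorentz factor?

v/c = 0.599, so (v/c)² = 0.358801
1 - (v/c)² = 0.641199
γ = 1/√(0.641199) = 1.249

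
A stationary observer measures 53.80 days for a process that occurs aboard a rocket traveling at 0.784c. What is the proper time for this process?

Dilated time Δt = 53.80 days
γ = 1/√(1 - 0.784²) = 1.611
Δt₀ = Δt/γ = 53.80/1.611 = 33.40 days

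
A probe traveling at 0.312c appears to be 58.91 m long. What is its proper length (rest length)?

Contracted length L = 58.91 m
γ = 1/√(1 - 0.312²) = 1.05254
L₀ = γL = 1.05254 × 58.91 = 62.01 m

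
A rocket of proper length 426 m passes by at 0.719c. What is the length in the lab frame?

Proper length L₀ = 426 m
γ = 1/√(1 - 0.719²) = 1.4388
L = L₀/γ = 426/1.4388 = 296.1 m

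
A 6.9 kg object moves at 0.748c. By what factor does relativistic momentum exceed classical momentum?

p_rel = γmv, p_class = mv
Ratio = γ = 1/√(1 - 0.748²) = 1.507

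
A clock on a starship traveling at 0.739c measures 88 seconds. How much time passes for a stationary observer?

Proper time Δt₀ = 88 seconds
γ = 1/√(1 - 0.739²) = 1.484
Δt = γΔt₀ = 1.484 × 88 = 130.6 seconds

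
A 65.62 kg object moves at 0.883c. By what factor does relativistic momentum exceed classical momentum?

p_rel = γmv, p_class = mv
Ratio = γ = 1/√(1 - 0.883²) = 2.131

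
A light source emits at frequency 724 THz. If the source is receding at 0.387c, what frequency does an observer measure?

β = v/c = 0.387
(1-β)/(1+β) = 0.613/1.387 = 0.4420
Doppler factor = √(0.4420) = 0.6648
f_obs = 724 × 0.6648 = 481.3 THz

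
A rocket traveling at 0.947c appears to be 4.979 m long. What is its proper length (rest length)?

Contracted length L = 4.979 m
γ = 1/√(1 - 0.947²) = 3.113
L₀ = γL = 3.113 × 4.979 = 15.50 m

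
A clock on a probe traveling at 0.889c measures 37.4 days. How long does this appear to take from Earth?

Proper time Δt₀ = 37.4 days
γ = 1/√(1 - 0.889²) = 2.184
Δt = γΔt₀ = 2.184 × 37.4 = 81.68 days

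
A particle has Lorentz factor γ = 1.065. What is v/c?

From γ = 1/√(1 - v²/c²):
1/γ² = 1/1.065² = 0.88166
v²/c² = 1 - 0.88166 = 0.11834
v/c = √(0.11834) = 0.3440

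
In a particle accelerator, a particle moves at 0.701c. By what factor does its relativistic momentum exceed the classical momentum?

p_rel = γmv, p_class = mv
Ratio = γ = 1/√(1 - 0.701²)
= 1/√(0.508599) = 1.402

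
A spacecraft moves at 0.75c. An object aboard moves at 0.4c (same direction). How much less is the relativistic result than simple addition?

Classical: u' + v = 0.4 + 0.75 = 1.15c
Relativistic: u = (0.4 + 0.75)/(1 + 0.3) = 1.15/1.3 = 0.8846c
Difference: 1.15 - 0.8846 = 0.2654c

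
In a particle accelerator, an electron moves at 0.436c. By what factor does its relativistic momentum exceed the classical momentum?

p_rel = γmv, p_class = mv
Ratio = γ = 1/√(1 - 0.436²)
= 1/√(0.809904) = 1.111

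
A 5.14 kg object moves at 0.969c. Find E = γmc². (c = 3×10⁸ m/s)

γ = 1/√(1 - 0.969²) = 4.0476
mc² = 5.14 × (3×10⁸)² = 4.626×10¹⁷ J
E = γmc² = 4.0476 × 4.626×10¹⁷ = 1.872×10¹⁸ J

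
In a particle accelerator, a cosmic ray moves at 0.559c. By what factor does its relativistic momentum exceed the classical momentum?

p_rel = γmv, p_class = mv
Ratio = γ = 1/√(1 - 0.559²)
= 1/√(0.687519) = 1.206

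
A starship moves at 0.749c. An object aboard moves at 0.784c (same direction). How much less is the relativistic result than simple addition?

Classical: u' + v = 0.784 + 0.749 = 1.533c
Relativistic: u = (0.784 + 0.749)/(1 + 0.587216) = 1.533/1.587216 = 0.9658c
Difference: 1.533 - 0.9658 = 0.5672c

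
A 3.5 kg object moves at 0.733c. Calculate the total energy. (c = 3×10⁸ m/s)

γ = 1/√(1 - 0.733²) = 1.470
mc² = 3.5 × (3×10⁸)² = 3.150×10¹⁷ J
E = γmc² = 1.470 × 3.150×10¹⁷ = 4.631×10¹⁷ J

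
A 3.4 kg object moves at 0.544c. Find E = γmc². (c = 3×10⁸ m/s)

γ = 1/√(1 - 0.544²) = 1.1918
mc² = 3.4 × (3×10⁸)² = 3.060×10¹⁷ J
E = γmc² = 1.1918 × 3.060×10¹⁷ = 3.647×10¹⁷ J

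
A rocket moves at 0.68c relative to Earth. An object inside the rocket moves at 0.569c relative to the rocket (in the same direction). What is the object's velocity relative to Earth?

u = (u' + v)/(1 + u'v/c²)
Numerator: 0.569 + 0.68 = 1.249
Denominator: 1 + 0.38692 = 1.38692
u = 1.249/1.38692 = 0.9006c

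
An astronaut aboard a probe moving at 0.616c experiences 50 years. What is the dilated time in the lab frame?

Proper time Δt₀ = 50 years
γ = 1/√(1 - 0.616²) = 1.2694
Δt = γΔt₀ = 1.2694 × 50 = 63.47 years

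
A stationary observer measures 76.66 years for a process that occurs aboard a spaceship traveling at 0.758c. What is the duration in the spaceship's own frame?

Dilated time Δt = 76.66 years
γ = 1/√(1 - 0.758²) = 1.5331
Δt₀ = Δt/γ = 76.66/1.5331 = 50.00 years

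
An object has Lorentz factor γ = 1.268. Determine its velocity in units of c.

From γ = 1/√(1 - v²/c²):
1/γ² = 1/1.268² = 0.621959
v²/c² = 1 - 0.621959 = 0.378041
v/c = √(0.378041) = 0.6149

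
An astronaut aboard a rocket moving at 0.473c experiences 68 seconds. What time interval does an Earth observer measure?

Proper time Δt₀ = 68 seconds
γ = 1/√(1 - 0.473²) = 1.135
Δt = γΔt₀ = 1.135 × 68 = 77.18 seconds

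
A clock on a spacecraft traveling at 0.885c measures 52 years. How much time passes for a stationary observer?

Proper time Δt₀ = 52 years
γ = 1/√(1 - 0.885²) = 2.148
Δt = γΔt₀ = 2.148 × 52 = 111.7 years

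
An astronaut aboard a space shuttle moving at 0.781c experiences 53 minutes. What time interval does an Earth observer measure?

Proper time Δt₀ = 53 minutes
γ = 1/√(1 - 0.781²) = 1.6012
Δt = γΔt₀ = 1.6012 × 53 = 84.86 minutes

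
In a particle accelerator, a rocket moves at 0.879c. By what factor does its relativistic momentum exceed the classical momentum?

p_rel = γmv, p_class = mv
Ratio = γ = 1/√(1 - 0.879²)
= 1/√(0.227359) = 2.097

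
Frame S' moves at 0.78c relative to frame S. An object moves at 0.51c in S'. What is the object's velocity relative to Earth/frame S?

u = (u' + v)/(1 + u'v/c²)
Numerator: 0.51 + 0.78 = 1.29
Denominator: 1 + 0.3978 = 1.3978
u = 1.29/1.3978 = 0.9229c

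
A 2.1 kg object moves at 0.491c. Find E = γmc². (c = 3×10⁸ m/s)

γ = 1/√(1 - 0.491²) = 1.148
mc² = 2.1 × (3×10⁸)² = 1.890×10¹⁷ J
E = γmc² = 1.148 × 1.890×10¹⁷ = 2.170×10¹⁷ J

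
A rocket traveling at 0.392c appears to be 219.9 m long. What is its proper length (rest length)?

Contracted length L = 219.9 m
γ = 1/√(1 - 0.392²) = 1.087
L₀ = γL = 1.087 × 219.9 = 239.0 m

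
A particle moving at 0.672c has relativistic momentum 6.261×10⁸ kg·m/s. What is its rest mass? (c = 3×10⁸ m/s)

γ = 1/√(1 - 0.672²) = 1.350
v = 0.672 × 3×10⁸ = 2.016×10⁸ m/s
m = p/(γv) = 6.261×10⁸/(1.350 × 2.016×10⁸) = 2.300 kg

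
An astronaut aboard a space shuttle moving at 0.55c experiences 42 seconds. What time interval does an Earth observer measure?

Proper time Δt₀ = 42 seconds
γ = 1/√(1 - 0.55²) = 1.1974
Δt = γΔt₀ = 1.1974 × 42 = 50.29 seconds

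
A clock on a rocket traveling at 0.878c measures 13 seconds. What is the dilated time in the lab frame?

Proper time Δt₀ = 13 seconds
γ = 1/√(1 - 0.878²) = 2.089
Δt = γΔt₀ = 2.089 × 13 = 27.16 seconds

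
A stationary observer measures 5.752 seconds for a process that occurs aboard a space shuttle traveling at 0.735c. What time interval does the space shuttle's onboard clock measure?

Dilated time Δt = 5.752 seconds
γ = 1/√(1 - 0.735²) = 1.475
Δt₀ = Δt/γ = 5.752/1.475 = 3.900 seconds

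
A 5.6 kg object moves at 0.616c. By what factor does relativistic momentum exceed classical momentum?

p_rel = γmv, p_class = mv
Ratio = γ = 1/√(1 - 0.616²) = 1.269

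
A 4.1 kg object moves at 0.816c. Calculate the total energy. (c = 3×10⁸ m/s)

γ = 1/√(1 - 0.816²) = 1.730
mc² = 4.1 × (3×10⁸)² = 3.690×10¹⁷ J
E = γmc² = 1.730 × 3.690×10¹⁷ = 6.384×10¹⁷ J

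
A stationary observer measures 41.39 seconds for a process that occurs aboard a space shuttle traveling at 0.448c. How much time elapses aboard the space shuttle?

Dilated time Δt = 41.39 seconds
γ = 1/√(1 - 0.448²) = 1.1185
Δt₀ = Δt/γ = 41.39/1.1185 = 37.00 seconds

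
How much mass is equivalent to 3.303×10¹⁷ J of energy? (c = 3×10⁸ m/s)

From E = mc², we get m = E/c²
c² = (3×10⁸)² = 9×10¹⁶ m²/s²
m = 3.303×10¹⁷ / 9×10¹⁶ = 3.670 kg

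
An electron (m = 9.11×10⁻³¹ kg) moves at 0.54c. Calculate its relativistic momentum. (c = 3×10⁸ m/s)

γ = 1/√(1 - 0.54²) = 1.188
v = 0.54 × 3×10⁸ = 1.620×10⁸ m/s
p = γmv = 1.188 × 9.11×10⁻³¹ × 1.620×10⁸ = 1.753×10⁻²² kg·m/s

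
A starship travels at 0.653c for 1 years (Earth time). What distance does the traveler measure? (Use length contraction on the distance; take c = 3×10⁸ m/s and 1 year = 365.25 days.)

Earth distance: d = v × t = 0.653c × 1 yr = 6.1821×10¹⁵ m
γ = 1.3204
d' = d/γ = 6.1821×10¹⁵/1.3204 = 4.682×10¹⁵ m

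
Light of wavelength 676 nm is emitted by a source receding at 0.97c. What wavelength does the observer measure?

β = 0.97
Wavelength Doppler factor = √(1.97/0.03) = √(65.6667) = 8.103
λ_obs = 676 × 8.103 = 5478 nm (redshift)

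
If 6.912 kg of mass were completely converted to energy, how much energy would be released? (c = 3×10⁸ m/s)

Using E = mc²:
c² = (3×10⁸)² = 9×10¹⁶ m²/s²
E = 6.912 × 9×10¹⁶ = 6.221×10¹⁷ J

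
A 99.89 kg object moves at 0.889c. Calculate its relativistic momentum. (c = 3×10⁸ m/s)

γ = 1/√(1 - 0.889²) = 2.184
v = 0.889 × 3×10⁸ = 2.667×10⁸ m/s
p = γmv = 2.184 × 99.89 × 2.667×10⁸ = 5.818×10¹⁰ kg·m/s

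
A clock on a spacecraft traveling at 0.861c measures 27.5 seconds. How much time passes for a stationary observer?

Proper time Δt₀ = 27.5 seconds
γ = 1/√(1 - 0.861²) = 1.966
Δt = γΔt₀ = 1.966 × 27.5 = 54.07 seconds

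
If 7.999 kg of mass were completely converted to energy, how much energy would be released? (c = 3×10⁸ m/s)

Using E = mc²:
c² = (3×10⁸)² = 9×10¹⁶ m²/s²
E = 7.999 × 9×10¹⁶ = 7.199×10¹⁷ J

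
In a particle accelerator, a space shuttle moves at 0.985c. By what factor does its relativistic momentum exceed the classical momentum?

p_rel = γmv, p_class = mv
Ratio = γ = 1/√(1 - 0.985²)
= 1/√(0.029775) = 5.795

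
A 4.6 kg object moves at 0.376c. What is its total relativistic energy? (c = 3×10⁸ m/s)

γ = 1/√(1 - 0.376²) = 1.0792
mc² = 4.6 × (3×10⁸)² = 4.140×10¹⁷ J
E = γmc² = 1.0792 × 4.140×10¹⁷ = 4.468×10¹⁷ J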